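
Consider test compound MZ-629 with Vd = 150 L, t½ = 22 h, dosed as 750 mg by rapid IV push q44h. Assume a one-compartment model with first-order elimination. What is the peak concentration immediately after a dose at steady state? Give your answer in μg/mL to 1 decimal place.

6.7 μg/mL

τ = 44 h = 2 half-lives, so f = (1/2)^2 = 0.25.
At steady state, R = 1/(1 − 0.25) = 4/3.
Single-dose peak C₀ = D/Vd = 750/150 = 5 μg/mL.
Steady-state peak Cmax,ss = C₀·R = 5 × 4/3 ≈ 6.667 μg/mL.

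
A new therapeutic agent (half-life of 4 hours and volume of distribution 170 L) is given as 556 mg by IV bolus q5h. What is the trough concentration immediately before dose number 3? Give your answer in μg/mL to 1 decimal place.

f = (1/2)^(τ/t½) = (1/2)^(5/4) ≈ 0.4204.
C₀ = D/Vd = 556/170 ≈ 3.271 μg/mL.
Before the 3rd dose, 2 doses have been given. Superposition: Cmin = C₀·(f + f²).
≈ 3.271 × (0.4204 + 0.1767) ≈ 3.271 × 0.5971 ≈ 1.953 μg/mL.

2.0 μg/mL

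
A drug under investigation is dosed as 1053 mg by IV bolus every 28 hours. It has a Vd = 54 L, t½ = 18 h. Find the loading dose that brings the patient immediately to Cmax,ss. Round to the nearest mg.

f = (1/2)^(28/18) ≈ 0.340198; accumulation ratio R = 1/(1−f) ≈ 1.51561.
Loading dose to hit Cmax,ss on first dose: D_load = D_maint·R ≈ 1053 × 1.51561 ≈ 1595.94 mg.

1596 mg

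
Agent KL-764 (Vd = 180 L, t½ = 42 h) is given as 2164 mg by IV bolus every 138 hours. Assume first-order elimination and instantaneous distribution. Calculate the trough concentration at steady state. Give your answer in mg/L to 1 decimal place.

τ/t½ = 138/42 ≈ 3.2857, so fraction remaining f = (1/2)^(138/42) ≈ 0.1025.
Single-dose peak C₀ = D/Vd = 2164/180 ≈ 12.022 mg/L.
Steady-state trough Cmin,ss = C₀·f/(1−f) ≈ 12.022 × 0.1025/0.8975 ≈ 1.373 mg/L.

1.4 mg/L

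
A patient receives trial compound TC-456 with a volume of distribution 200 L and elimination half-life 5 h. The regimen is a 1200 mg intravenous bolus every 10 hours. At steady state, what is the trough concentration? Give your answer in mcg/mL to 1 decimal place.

2.0 mcg/mL

The dosing interval is 2 half-lives, so f = 2^(−2) = 0.25.
Accumulation ratio R = 1/(1 − f) = 1/0.75 = 4/3.
Single-dose peak C₀ = D/Vd = 1200/200 = 6 mcg/mL.
Steady-state peak Cmax,ss = C₀·R = 6 × 4/3 ≈ 8.000 mcg/mL.
Steady-state trough Cmin,ss = Cmax,ss·f ≈ 8.000 × 0.25 ≈ 2.000 mcg/mL.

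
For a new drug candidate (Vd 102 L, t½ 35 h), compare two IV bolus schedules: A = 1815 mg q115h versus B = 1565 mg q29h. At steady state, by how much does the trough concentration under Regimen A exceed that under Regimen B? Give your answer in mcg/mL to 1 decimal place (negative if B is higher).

Regimen A: f = (1/2)^(115/35) ≈ 0.1025; Cmin,ss = (1815/102)·f/(1−f) ≈ 2.032 mcg/mL.
Regimen B: f = (1/2)^(29/35) ≈ 0.5631; Cmin,ss = (1565/102)·f/(1−f) ≈ 19.775 mcg/mL.
Difference ≈ 2.032 − 19.775 ≈ -17.743 mcg/mL.

-17.7 mcg/mL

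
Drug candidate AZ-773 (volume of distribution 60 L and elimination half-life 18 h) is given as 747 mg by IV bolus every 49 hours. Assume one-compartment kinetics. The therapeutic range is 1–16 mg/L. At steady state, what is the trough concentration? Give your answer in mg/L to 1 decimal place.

Over one 49-h interval, 49/18 ≈ 2.7222 half-lives elapse, leaving f ≈ 0.1515 of each dose.
Each bolus raises the concentration by D/Vd = 747/60 ≈ 12.450 mg/L.
Steady-state trough Cmin,ss = C₀·f/(1−f) ≈ 12.450 × 0.1515/0.8485 ≈ 2.223 mg/L.
Trough 2.2 mg/L vs MEC 1 mg/L: adequate.

2.2 mg/L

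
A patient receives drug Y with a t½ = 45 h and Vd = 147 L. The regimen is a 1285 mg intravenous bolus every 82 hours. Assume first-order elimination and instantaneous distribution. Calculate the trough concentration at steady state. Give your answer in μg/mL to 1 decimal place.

3.4 μg/mL

τ/t½ = 82/45 ≈ 1.8222, so fraction remaining f = (1/2)^(82/45) ≈ 0.2828.
Accumulation ratio R = 1/(1 − f) ≈ 1/0.7172 ≈ 1.3943.
Single-dose peak C₀ = D/Vd = 1285/147 ≈ 8.741 μg/mL.
Cmax,ss = C₀/(1 − f) ≈ 8.741/0.7172 ≈ 12.188 μg/mL.
Steady-state trough Cmin,ss = Cmax,ss·f ≈ 12.188 × 0.2828 ≈ 3.447 μg/mL.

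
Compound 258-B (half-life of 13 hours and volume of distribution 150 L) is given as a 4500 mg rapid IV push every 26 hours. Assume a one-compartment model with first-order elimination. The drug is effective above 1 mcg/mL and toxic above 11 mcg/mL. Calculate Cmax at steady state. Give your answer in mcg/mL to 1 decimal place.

40.0 mcg/mL

τ = 26 h = 2 half-lives, so f = (1/2)^2 = 0.25.
At steady state, R = 1/(1 − 0.25) = 4/3.
Single-dose peak C₀ = D/Vd = 4500/150 = 30 mcg/mL.
Steady-state peak Cmax,ss = C₀·R = 30 × 4/3 ≈ 40.000 mcg/mL.
Peak 40.0 mcg/mL vs MTC 11 mcg/mL: exceeds toxic threshold.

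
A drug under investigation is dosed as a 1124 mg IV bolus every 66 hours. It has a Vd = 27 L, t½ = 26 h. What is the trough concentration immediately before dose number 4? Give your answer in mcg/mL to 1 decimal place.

f = (1/2)^(τ/t½) = (1/2)^(66/26) ≈ 0.1721.
C₀ = D/Vd = 1124/27 ≈ 41.630 mcg/mL.
Before the 4th dose, 3 doses have been given. Superposition: Cmin = C₀·(f + f² + … + f^3).
≈ 41.630 × (0.1721 + 0.0296 + 0.0051) ≈ 41.630 × 0.2068 ≈ 8.609 mcg/mL.

8.6 mcg/mL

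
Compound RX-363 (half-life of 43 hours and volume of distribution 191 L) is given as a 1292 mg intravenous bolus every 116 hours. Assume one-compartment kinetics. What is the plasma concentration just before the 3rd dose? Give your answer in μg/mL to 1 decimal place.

1.2 μg/mL

f = (1/2)^(τ/t½) = (1/2)^(116/43) ≈ 0.1541.
C₀ = D/Vd = 1292/191 ≈ 6.764 μg/mL.
Before the 3rd dose, 2 doses have been given. Superposition: Cmin = C₀·(f + f²).
≈ 6.764 × (0.1541 + 0.0237) ≈ 6.764 × 0.1778 ≈ 1.203 μg/mL.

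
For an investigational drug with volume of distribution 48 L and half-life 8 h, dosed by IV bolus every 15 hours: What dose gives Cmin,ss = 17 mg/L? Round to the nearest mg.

2177 mg

τ/t½ = 15/8 ≈ 1.875, so f = (1/2)^(15/8) ≈ 0.272627.
Cmin,ss = (D/Vd)·f/(1−f), so D = Cmin,ss·Vd·(1−f)/f.
D = 17 × 48 × (1−f)/f ≈ 17 × 48 × 2.66802 ≈ 2177.10 mg.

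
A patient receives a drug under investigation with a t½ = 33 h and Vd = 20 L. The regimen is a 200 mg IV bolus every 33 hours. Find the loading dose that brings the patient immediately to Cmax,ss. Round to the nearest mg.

400 mg

f = (1/2)^(33/33) ≈ 0.500000; accumulation ratio R = 1/(1−f) ≈ 2.00000.
Loading dose to hit Cmax,ss on first dose: D_load = D_maint·R ≈ 200 × 2.00000 ≈ 400.00 mg.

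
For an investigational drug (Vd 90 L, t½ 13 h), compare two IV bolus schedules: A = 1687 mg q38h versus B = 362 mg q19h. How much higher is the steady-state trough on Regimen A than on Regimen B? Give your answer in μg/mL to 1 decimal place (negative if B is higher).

Regimen A: f = (1/2)^(38/13) ≈ 0.1318; Cmin,ss = (1687/90)·f/(1−f) ≈ 2.846 μg/mL.
Regimen B: f = (1/2)^(19/13) ≈ 0.3631; Cmin,ss = (362/90)·f/(1−f) ≈ 2.293 μg/mL.
Difference ≈ 2.846 − 2.293 ≈ 0.553 μg/mL.

0.6 μg/mL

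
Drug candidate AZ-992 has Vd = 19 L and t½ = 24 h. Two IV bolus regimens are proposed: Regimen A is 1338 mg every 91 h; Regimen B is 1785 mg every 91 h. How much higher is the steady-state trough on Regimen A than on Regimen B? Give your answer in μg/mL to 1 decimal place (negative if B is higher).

-1.8 μg/mL

Regimen A: f = (1/2)^(91/24) ≈ 0.0722; Cmin,ss = (1338/19)·f/(1−f) ≈ 5.480 μg/mL.
Regimen B: f = (1/2)^(91/24) ≈ 0.0722; Cmin,ss = (1785/19)·f/(1−f) ≈ 7.311 μg/mL.
Difference ≈ 5.480 − 7.311 ≈ -1.831 μg/mL.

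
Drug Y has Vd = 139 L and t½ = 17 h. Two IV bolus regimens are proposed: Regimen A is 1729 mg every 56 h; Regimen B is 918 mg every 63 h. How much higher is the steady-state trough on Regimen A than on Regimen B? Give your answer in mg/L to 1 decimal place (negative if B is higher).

0.9 mg/L

Regimen A: f = (1/2)^(56/17) ≈ 0.1019; Cmin,ss = (1729/139)·f/(1−f) ≈ 1.411 mg/L.
Regimen B: f = (1/2)^(63/17) ≈ 0.0766; Cmin,ss = (918/139)·f/(1−f) ≈ 0.548 mg/L.
Difference ≈ 1.411 − 0.548 ≈ 0.863 mg/L.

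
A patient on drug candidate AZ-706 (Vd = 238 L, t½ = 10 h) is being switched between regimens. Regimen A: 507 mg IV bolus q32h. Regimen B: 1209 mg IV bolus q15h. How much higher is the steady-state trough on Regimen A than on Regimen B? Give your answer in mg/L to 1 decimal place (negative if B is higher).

-2.5 mg/L

Regimen A: f = (1/2)^(32/10) ≈ 0.1088; Cmin,ss = (507/238)·f/(1−f) ≈ 0.260 mg/L.
Regimen B: f = (1/2)^(15/10) ≈ 0.3536; Cmin,ss = (1209/238)·f/(1−f) ≈ 2.779 mg/L.
Difference ≈ 0.260 − 2.779 ≈ -2.519 mg/L.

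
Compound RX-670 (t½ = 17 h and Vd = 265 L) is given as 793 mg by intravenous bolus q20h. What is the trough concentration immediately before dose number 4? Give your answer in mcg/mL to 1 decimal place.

f = (1/2)^(τ/t½) = (1/2)^(20/17) ≈ 0.4424.
C₀ = D/Vd = 793/265 ≈ 2.992 mcg/mL.
Before the 4th dose, 3 doses have been given. Superposition: Cmin = C₀·(f + f² + … + f^3).
≈ 2.992 × (0.4424 + 0.1957 + 0.0866) ≈ 2.992 × 0.7247 ≈ 2.168 mcg/mL.

2.2 mcg/mL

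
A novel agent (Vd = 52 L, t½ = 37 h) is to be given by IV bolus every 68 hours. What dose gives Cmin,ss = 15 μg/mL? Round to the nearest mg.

τ/t½ = 68/37 ≈ 1.8378, so f = (1/2)^(68/37) ≈ 0.279741.
Cmin,ss = (D/Vd)·f/(1−f), so D = Cmin,ss·Vd·(1−f)/f.
D = 15 × 52 × (1−f)/f ≈ 15 × 52 × 2.57474 ≈ 2008.30 mg.

2008 mg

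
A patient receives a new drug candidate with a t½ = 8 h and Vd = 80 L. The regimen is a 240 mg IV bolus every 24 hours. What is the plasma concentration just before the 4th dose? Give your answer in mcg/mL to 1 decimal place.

0.4 mcg/mL

f = (1/2)^(τ/t½) = (1/2)^(24/8) ≈ 0.1250.
C₀ = D/Vd = 240/80 ≈ 3.000 mcg/mL.
Before the 4th dose, 3 doses have been given. Superposition: Cmin = C₀·(f + f² + … + f^3).
≈ 3.000 × (0.1250 + 0.0156 + 0.0020) ≈ 3.000 × 0.1426 ≈ 0.428 mcg/mL.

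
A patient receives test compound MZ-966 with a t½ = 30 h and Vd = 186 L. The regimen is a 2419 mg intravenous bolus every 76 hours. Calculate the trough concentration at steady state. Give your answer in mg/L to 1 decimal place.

Over one 76-h interval, 76/30 ≈ 2.5333 half-lives elapse, leaving f ≈ 0.1727 of each dose.
Single-dose peak C₀ = D/Vd = 2419/186 ≈ 13.005 mg/L.
Steady-state trough Cmin,ss = C₀·f/(1−f) ≈ 13.005 × 0.1727/0.8273 ≈ 2.715 mg/L.

2.7 mg/L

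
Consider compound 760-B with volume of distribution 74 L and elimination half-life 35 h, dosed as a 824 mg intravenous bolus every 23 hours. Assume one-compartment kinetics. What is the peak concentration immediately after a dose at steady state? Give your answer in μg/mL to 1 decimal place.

30.4 μg/mL

Over one 23-h interval, 23/35 ≈ 0.65714 half-lives elapse, leaving f ≈ 0.6341 of each dose.
At steady state, accumulation factor R = 1/(1 − e^(−kτ)) ≈ 2.7330.
Single-dose peak C₀ = D/Vd = 824/74 ≈ 11.135 μg/mL.
Steady-state peak Cmax,ss = C₀·R ≈ 11.135 × 2.7330 ≈ 30.432 μg/mL.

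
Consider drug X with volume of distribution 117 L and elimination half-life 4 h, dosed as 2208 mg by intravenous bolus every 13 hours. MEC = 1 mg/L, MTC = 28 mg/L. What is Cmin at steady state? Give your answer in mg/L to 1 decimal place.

τ/t½ = 13/4 ≈ 3.25, so fraction remaining f = (1/2)^(13/4) ≈ 0.1051.
At steady state, accumulation factor R = 1/(1 − e^(−kτ)) ≈ 1.1174.
Each bolus raises the concentration by D/Vd = 2208/117 ≈ 18.872 mg/L.
Steady-state peak Cmax,ss = C₀·R ≈ 18.872 × 1.1174 ≈ 21.088 mg/L.
One interval later, Cmin,ss = Cmax,ss·e^(−kτ) ≈ 21.088 × 0.1051 ≈ 2.216 mg/L.
Trough 2.2 mg/L vs MEC 1 mg/L: adequate.

2.2 mg/L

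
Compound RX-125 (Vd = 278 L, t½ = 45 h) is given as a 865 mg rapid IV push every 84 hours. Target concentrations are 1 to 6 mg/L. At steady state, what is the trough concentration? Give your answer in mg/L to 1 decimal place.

Over one 84-h interval, 84/45 ≈ 1.8667 half-lives elapse, leaving f ≈ 0.2742 of each dose.
Accumulation ratio R = 1/(1 − f) ≈ 1/0.7258 ≈ 1.3778.
Each bolus raises the concentration by D/Vd = 865/278 ≈ 3.112 mg/L.
Cmax,ss = C₀/(1 − f) ≈ 3.112/0.7258 ≈ 4.288 mg/L.
Steady-state trough Cmin,ss = Cmax,ss·f ≈ 4.288 × 0.2742 ≈ 1.176 mg/L.
Trough 1.2 mg/L vs MEC 1 mg/L: adequate.

1.2 mg/L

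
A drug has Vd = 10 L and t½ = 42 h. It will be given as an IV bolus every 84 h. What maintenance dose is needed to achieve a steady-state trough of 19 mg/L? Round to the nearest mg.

τ/t½ = 84/42 ≈ 2, so f = (1/2)^(84/42) ≈ 0.250000.
Cmin,ss = (D/Vd)·f/(1−f), so D = Cmin,ss·Vd·(1−f)/f.
D = 19 × 10 × (1−f)/f ≈ 19 × 10 × 3.00000 ≈ 570.00 mg.

570 mg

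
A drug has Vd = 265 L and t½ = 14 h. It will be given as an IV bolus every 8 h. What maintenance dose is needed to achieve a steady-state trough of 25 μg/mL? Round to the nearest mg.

3220 mg

τ/t½ = 8/14 ≈ 0.57143, so f = (1/2)^(8/14) ≈ 0.672950.
Cmin,ss = (D/Vd)·f/(1−f), so D = Cmin,ss·Vd·(1−f)/f.
D = 25 × 265 × (1−f)/f ≈ 25 × 265 × 0.48599 ≈ 3219.68 mg.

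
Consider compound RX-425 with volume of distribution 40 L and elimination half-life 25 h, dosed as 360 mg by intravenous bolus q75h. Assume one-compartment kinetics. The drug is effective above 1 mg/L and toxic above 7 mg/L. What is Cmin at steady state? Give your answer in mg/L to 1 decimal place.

The dosing interval is 3 half-lives, so f = 2^(−3) = 0.125.
At steady state, R = 1/(1 − 0.125) = 8/7.
Single-dose peak C₀ = D/Vd = 360/40 = 9 mg/L.
Steady-state peak Cmax,ss = C₀·R = 9 × 8/7 ≈ 10.286 mg/L.
Steady-state trough Cmin,ss = Cmax,ss·f ≈ 10.286 × 0.125 ≈ 1.286 mg/L.
Trough 1.3 mg/L vs MEC 1 mg/L: adequate.

1.3 mg/L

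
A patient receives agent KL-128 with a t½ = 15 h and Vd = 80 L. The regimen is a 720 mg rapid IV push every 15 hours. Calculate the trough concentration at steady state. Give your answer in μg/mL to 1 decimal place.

9.0 μg/mL

The dosing interval is 1 half-life, so f = 2^(−1) = 0.5.
At steady state, R = 1/(1 − 0.5) = 2/1.
Single-dose peak C₀ = D/Vd = 720/80 = 9 μg/mL.
Steady-state peak Cmax,ss = C₀·R = 9 × 2/1 ≈ 18.000 μg/mL.
Steady-state trough Cmin,ss = Cmax,ss·f ≈ 18.000 × 0.5 ≈ 9.000 μg/mL.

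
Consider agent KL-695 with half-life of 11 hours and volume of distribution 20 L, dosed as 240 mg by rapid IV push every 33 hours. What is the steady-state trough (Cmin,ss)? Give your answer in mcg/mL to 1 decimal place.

1.7 mcg/mL

τ = 33 h = 3 half-lives, so f = (1/2)^3 = 0.125.
Accumulation ratio R = 1/(1 − f) = 1/0.875 = 8/7.
Single-dose peak C₀ = D/Vd = 240/20 = 12 mcg/mL.
Steady-state peak Cmax,ss = C₀·R = 12 × 8/7 ≈ 13.714 mcg/mL.
Steady-state trough Cmin,ss = Cmax,ss·f ≈ 13.714 × 0.125 ≈ 1.714 mcg/mL.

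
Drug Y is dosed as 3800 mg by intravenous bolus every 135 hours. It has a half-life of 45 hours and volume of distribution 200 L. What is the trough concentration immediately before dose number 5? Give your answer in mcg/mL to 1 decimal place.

2.7 mcg/mL

f = (1/2)^(τ/t½) = (1/2)^(135/45) ≈ 0.1250.
C₀ = D/Vd = 3800/200 ≈ 19.000 mcg/mL.
Before the 5th dose, 4 doses have been given. Superposition: Cmin = C₀·(f + f² + … + f^4).
≈ 19.000 × (0.1250 + 0.0156 + 0.0020 + 0.0002) ≈ 19.000 × 0.1428 ≈ 2.713 mcg/mL.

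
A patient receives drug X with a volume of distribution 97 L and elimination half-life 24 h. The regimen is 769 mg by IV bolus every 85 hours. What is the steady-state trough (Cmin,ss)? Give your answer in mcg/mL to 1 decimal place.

0.7 mcg/mL

τ/t½ = 85/24 ≈ 3.5417, so fraction remaining f = (1/2)^(85/24) ≈ 0.0859.
At steady state, accumulation factor R = 1/(1 − e^(−kτ)) ≈ 1.0940.
Single-dose peak C₀ = D/Vd = 769/97 ≈ 7.928 mcg/mL.
Cmax,ss = C₀/(1 − f) ≈ 7.928/0.9141 ≈ 8.673 mcg/mL.
Steady-state trough Cmin,ss = Cmax,ss·f ≈ 8.673 × 0.0859 ≈ 0.745 mcg/mL.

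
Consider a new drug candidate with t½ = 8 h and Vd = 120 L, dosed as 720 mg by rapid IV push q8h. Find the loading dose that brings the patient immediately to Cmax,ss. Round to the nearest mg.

1440 mg

f = (1/2)^(8/8) ≈ 0.500000; accumulation ratio R = 1/(1−f) ≈ 2.00000.
Loading dose to hit Cmax,ss on first dose: D_load = D_maint·R ≈ 720 × 2.00000 ≈ 1440.00 mg.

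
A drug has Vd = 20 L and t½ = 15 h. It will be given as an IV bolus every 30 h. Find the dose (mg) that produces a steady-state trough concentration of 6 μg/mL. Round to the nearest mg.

τ/t½ = 30/15 ≈ 2, so f = (1/2)^(30/15) ≈ 0.250000.
Cmin,ss = (D/Vd)·f/(1−f), so D = Cmin,ss·Vd·(1−f)/f.
D = 6 × 20 × (1−f)/f ≈ 6 × 20 × 3.00000 ≈ 360.00 mg.

360 mg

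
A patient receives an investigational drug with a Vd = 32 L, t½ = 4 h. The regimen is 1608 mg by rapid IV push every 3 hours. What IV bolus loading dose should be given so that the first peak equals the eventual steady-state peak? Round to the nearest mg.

3966 mg

f = (1/2)^(3/4) ≈ 0.594604; accumulation ratio R = 1/(1−f) ≈ 2.46672.
Loading dose to hit Cmax,ss on first dose: D_load = D_maint·R ≈ 1608 × 2.46672 ≈ 3966.49 mg.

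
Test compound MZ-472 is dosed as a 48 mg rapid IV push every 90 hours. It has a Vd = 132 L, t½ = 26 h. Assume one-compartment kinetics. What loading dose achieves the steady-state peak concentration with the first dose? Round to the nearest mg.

f = (1/2)^(90/26) ≈ 0.090776; accumulation ratio R = 1/(1−f) ≈ 1.09984.
Loading dose to hit Cmax,ss on first dose: D_load = D_maint·R ≈ 48 × 1.09984 ≈ 52.79 mg.

53 mg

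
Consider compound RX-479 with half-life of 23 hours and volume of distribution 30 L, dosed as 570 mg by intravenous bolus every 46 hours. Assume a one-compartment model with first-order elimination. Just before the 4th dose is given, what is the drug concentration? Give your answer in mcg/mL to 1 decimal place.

6.2 mcg/mL

f = (1/2)^(τ/t½) = (1/2)^(46/23) ≈ 0.2500.
C₀ = D/Vd = 570/30 ≈ 19.000 mcg/mL.
Before the 4th dose, 3 doses have been given. Superposition: Cmin = C₀·(f + f² + … + f^3).
≈ 19.000 × (0.2500 + 0.0625 + 0.0156) ≈ 19.000 × 0.3281 ≈ 6.234 mcg/mL.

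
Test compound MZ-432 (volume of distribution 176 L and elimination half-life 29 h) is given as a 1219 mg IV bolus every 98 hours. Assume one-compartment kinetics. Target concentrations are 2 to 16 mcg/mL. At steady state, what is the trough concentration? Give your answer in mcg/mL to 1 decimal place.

0.7 mcg/mL

Over one 98-h interval, 98/29 ≈ 3.3793 half-lives elapse, leaving f ≈ 0.0961 of each dose.
Accumulation ratio R = 1/(1 − f) ≈ 1/0.9039 ≈ 1.1063.
Each bolus raises the concentration by D/Vd = 1219/176 ≈ 6.926 mcg/mL.
Steady-state peak Cmax,ss = C₀·R ≈ 6.926 × 1.1063 ≈ 7.662 mcg/mL.
Steady-state trough Cmin,ss = Cmax,ss·f ≈ 7.662 × 0.0961 ≈ 0.736 mcg/mL.
Trough 0.7 mcg/mL vs MEC 2 mcg/mL: subtherapeutic.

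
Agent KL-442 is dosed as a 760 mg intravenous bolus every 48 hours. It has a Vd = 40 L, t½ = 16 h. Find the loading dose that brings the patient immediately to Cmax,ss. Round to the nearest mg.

869 mg

f = (1/2)^(48/16) ≈ 0.125000; accumulation ratio R = 1/(1−f) ≈ 1.14286.
Loading dose to hit Cmax,ss on first dose: D_load = D_maint·R ≈ 760 × 1.14286 ≈ 868.57 mg.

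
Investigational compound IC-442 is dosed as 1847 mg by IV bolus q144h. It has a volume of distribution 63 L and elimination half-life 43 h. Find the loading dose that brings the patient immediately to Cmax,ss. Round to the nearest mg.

f = (1/2)^(144/43) ≈ 0.098152; accumulation ratio R = 1/(1−f) ≈ 1.10883.
Loading dose to hit Cmax,ss on first dose: D_load = D_maint·R ≈ 1847 × 1.10883 ≈ 2048.01 mg.

2048 mg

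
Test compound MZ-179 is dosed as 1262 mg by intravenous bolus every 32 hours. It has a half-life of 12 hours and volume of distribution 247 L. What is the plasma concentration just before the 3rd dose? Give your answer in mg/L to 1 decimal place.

f = (1/2)^(τ/t½) = (1/2)^(32/12) ≈ 0.1575.
C₀ = D/Vd = 1262/247 ≈ 5.109 mg/L.
Before the 3rd dose, 2 doses have been given. Superposition: Cmin = C₀·(f + f²).
≈ 5.109 × (0.1575 + 0.0248) ≈ 5.109 × 0.1823 ≈ 0.931 mg/L.

0.9 mg/L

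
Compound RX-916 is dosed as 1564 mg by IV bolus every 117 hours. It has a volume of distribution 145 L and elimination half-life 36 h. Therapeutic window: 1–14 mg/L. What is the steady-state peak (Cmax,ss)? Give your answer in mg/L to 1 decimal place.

12.1 mg/L

k = ln2/t½ = ln2/36 ≈ 0.019254 h⁻¹; fraction remaining f = e^(−kτ) = e^(−0.019254×117) ≈ 0.1051.
At steady state, accumulation factor R = 1/(1 − e^(−kτ)) ≈ 1.1174.
Single-dose peak C₀ = D/Vd = 1564/145 ≈ 10.786 mg/L.
Steady-state peak Cmax,ss = C₀·R ≈ 10.786 × 1.1174 ≈ 12.052 mg/L.
Peak 12.1 mg/L vs MTC 14 mg/L: below toxic threshold.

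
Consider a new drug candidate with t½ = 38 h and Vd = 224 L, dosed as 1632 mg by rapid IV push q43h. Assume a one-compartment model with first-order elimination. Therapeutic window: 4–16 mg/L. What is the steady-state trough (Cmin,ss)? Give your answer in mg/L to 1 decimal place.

6.1 mg/L

Over one 43-h interval, 43/38 ≈ 1.1316 half-lives elapse, leaving f ≈ 0.4564 of each dose.
Each bolus raises the concentration by D/Vd = 1632/224 ≈ 7.286 mg/L.
Steady-state trough Cmin,ss = C₀·f/(1−f) ≈ 7.286 × 0.4564/0.5436 ≈ 6.117 mg/L.
Trough 6.1 mg/L vs MEC 4 mg/L: adequate.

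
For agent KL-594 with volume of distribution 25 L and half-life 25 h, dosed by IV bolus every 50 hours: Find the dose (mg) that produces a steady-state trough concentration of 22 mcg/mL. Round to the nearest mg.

τ/t½ = 50/25 ≈ 2, so f = (1/2)^(50/25) ≈ 0.250000.
Cmin,ss = (D/Vd)·f/(1−f), so D = Cmin,ss·Vd·(1−f)/f.
D = 22 × 25 × (1−f)/f ≈ 22 × 25 × 3.00000 ≈ 1650.00 mg.

1650 mg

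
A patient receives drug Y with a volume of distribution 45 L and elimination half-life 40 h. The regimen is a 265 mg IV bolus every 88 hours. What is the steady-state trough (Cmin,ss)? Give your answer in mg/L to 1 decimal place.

1.6 mg/L

k = ln2/t½ = ln2/40 ≈ 0.017329 h⁻¹; fraction remaining f = e^(−kτ) = e^(−0.017329×88) ≈ 0.2176.
At steady state, accumulation factor R = 1/(1 − e^(−kτ)) ≈ 1.2781.
Each bolus raises the concentration by D/Vd = 265/45 ≈ 5.889 mg/L.
Steady-state peak Cmax,ss = C₀·R ≈ 5.889 × 1.2781 ≈ 7.527 mg/L.
One interval later, Cmin,ss = Cmax,ss·e^(−kτ) ≈ 7.527 × 0.2176 ≈ 1.638 mg/L.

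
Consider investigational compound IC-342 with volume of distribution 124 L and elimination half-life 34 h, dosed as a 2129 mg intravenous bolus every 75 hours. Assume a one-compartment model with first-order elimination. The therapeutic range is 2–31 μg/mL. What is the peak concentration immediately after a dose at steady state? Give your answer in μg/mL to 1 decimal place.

21.9 μg/mL

Over one 75-h interval, 75/34 ≈ 2.2059 half-lives elapse, leaving f ≈ 0.2168 of each dose.
Accumulation ratio R = 1/(1 − f) ≈ 1/0.7832 ≈ 1.2768.
Single-dose peak C₀ = D/Vd = 2129/124 ≈ 17.169 μg/mL.
Steady-state peak Cmax,ss = C₀·R ≈ 17.169 × 1.2768 ≈ 21.921 μg/mL.
Peak 21.9 μg/mL vs MTC 31 μg/mL: below toxic threshold.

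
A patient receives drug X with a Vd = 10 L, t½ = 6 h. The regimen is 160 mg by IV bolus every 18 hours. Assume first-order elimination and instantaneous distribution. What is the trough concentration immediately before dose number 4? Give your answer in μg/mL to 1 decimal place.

2.3 μg/mL

f = (1/2)^(τ/t½) = (1/2)^(18/6) ≈ 0.1250.
C₀ = D/Vd = 160/10 ≈ 16.000 μg/mL.
Before the 4th dose, 3 doses have been given. Superposition: Cmin = C₀·(f + f² + … + f^3).
≈ 16.000 × (0.1250 + 0.0156 + 0.0020) ≈ 16.000 × 0.1426 ≈ 2.282 μg/mL.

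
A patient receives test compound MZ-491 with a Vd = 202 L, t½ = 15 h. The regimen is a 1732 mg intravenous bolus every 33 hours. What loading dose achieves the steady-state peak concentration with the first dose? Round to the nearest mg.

2214 mg

f = (1/2)^(33/15) ≈ 0.217638; accumulation ratio R = 1/(1−f) ≈ 1.27818.
Loading dose to hit Cmax,ss on first dose: D_load = D_maint·R ≈ 1732 × 1.27818 ≈ 2213.81 mg.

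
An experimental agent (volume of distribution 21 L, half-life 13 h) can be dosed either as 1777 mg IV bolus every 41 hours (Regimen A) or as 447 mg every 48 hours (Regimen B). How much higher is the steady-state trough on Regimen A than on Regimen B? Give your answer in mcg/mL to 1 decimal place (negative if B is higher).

Regimen A: f = (1/2)^(41/13) ≈ 0.1124; Cmin,ss = (1777/21)·f/(1−f) ≈ 10.716 mcg/mL.
Regimen B: f = (1/2)^(48/13) ≈ 0.0774; Cmin,ss = (447/21)·f/(1−f) ≈ 1.786 mcg/mL.
Difference ≈ 10.716 − 1.786 ≈ 8.930 mcg/mL.

8.9 mcg/mL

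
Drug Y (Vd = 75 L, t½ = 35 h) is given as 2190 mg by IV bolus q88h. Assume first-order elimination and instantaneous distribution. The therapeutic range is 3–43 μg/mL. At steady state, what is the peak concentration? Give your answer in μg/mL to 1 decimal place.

35.4 μg/mL

Over one 88-h interval, 88/35 ≈ 2.5143 half-lives elapse, leaving f ≈ 0.1750 of each dose.
At steady state, accumulation factor R = 1/(1 − e^(−kτ)) ≈ 1.2121.
Each bolus raises the concentration by D/Vd = 2190/75 ≈ 29.200 μg/mL.
Steady-state peak Cmax,ss = C₀·R ≈ 29.200 × 1.2121 ≈ 35.393 μg/mL.
Peak 35.4 μg/mL vs MTC 43 μg/mL: below toxic threshold.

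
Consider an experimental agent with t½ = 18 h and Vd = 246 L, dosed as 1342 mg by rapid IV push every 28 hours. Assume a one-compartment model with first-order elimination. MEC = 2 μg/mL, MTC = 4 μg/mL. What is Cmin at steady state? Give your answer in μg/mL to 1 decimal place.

k = ln2/t½ = ln2/18 ≈ 0.038508 h⁻¹; fraction remaining f = e^(−kτ) = e^(−0.038508×28) ≈ 0.3402.
Accumulation ratio R = 1/(1 − f) ≈ 1/0.6598 ≈ 1.5156.
Single-dose peak C₀ = D/Vd = 1342/246 ≈ 5.455 μg/mL.
Steady-state peak Cmax,ss = C₀·R ≈ 5.455 × 1.5156 ≈ 8.268 μg/mL.
One interval later, Cmin,ss = Cmax,ss·e^(−kτ) ≈ 8.268 × 0.3402 ≈ 2.813 μg/mL.
Trough 2.8 μg/mL vs MEC 2 μg/mL: adequate.

2.8 μg/mL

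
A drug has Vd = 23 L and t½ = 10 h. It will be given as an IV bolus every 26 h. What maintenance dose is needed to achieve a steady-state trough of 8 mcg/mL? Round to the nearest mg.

932 mg

τ/t½ = 26/10 ≈ 2.6, so f = (1/2)^(26/10) ≈ 0.164938.
Cmin,ss = (D/Vd)·f/(1−f), so D = Cmin,ss·Vd·(1−f)/f.
D = 8 × 23 × (1−f)/f ≈ 8 × 23 × 5.06288 ≈ 931.57 mg.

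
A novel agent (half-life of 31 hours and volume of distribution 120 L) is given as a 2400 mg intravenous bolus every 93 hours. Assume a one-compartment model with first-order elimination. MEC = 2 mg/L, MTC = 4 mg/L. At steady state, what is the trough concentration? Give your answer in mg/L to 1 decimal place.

The dosing interval is 3 half-lives, so f = 2^(−3) = 0.125.
Accumulation ratio R = 1/(1 − f) = 1/0.875 = 8/7.
Single-dose peak C₀ = D/Vd = 2400/120 = 20 mg/L.
Steady-state peak Cmax,ss = C₀·R = 20 × 8/7 ≈ 22.857 mg/L.
Steady-state trough Cmin,ss = Cmax,ss·f ≈ 22.857 × 0.125 ≈ 2.857 mg/L.
Trough 2.9 mg/L vs MEC 2 mg/L: adequate.

2.9 mg/L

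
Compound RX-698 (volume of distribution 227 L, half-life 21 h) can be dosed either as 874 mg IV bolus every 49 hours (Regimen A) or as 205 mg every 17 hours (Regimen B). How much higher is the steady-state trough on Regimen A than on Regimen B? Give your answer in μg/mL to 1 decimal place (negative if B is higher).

-0.2 μg/mL

Regimen A: f = (1/2)^(49/21) ≈ 0.1984; Cmin,ss = (874/227)·f/(1−f) ≈ 0.953 μg/mL.
Regimen B: f = (1/2)^(17/21) ≈ 0.5706; Cmin,ss = (205/227)·f/(1−f) ≈ 1.200 μg/mL.
Difference ≈ 0.953 − 1.200 ≈ -0.247 μg/mL.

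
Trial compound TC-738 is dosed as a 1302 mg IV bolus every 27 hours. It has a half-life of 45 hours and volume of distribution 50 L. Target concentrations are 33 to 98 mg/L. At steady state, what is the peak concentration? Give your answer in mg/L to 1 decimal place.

76.5 mg/L

k = ln2/t½ = ln2/45 ≈ 0.015403 h⁻¹; fraction remaining f = e^(−kτ) = e^(−0.015403×27) ≈ 0.6598.
Accumulation ratio R = 1/(1 − f) ≈ 1/0.3402 ≈ 2.9394.
Single-dose peak C₀ = D/Vd = 1302/50 ≈ 26.040 mg/L.
Cmax,ss = C₀/(1 − f) ≈ 26.040/0.3402 ≈ 76.543 mg/L.
Peak 76.5 mg/L vs MTC 98 mg/L: below toxic threshold.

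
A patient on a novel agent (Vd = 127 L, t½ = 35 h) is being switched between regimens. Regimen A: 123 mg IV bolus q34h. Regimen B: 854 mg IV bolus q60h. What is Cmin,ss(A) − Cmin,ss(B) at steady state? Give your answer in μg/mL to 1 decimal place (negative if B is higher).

Regimen A: f = (1/2)^(34/35) ≈ 0.5100; Cmin,ss = (123/127)·f/(1−f) ≈ 1.008 μg/mL.
Regimen B: f = (1/2)^(60/35) ≈ 0.3048; Cmin,ss = (854/127)·f/(1−f) ≈ 2.948 μg/mL.
Difference ≈ 1.008 − 2.948 ≈ -1.940 μg/mL.

-1.9 μg/mL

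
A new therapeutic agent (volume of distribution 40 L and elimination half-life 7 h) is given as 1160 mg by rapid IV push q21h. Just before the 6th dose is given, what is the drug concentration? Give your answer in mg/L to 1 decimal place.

4.1 mg/L

f = (1/2)^(τ/t½) = (1/2)^(21/7) ≈ 0.1250.
C₀ = D/Vd = 1160/40 ≈ 29.000 mg/L.
Before the 6th dose, 5 doses have been given. Superposition: Cmin = C₀·(f + f² + … + f^5).
≈ 29.000 × (0.1250 + 0.0156 + 0.0020 + 0.0002 + 0.0000) ≈ 29.000 × 0.1428 ≈ 4.141 mg/L.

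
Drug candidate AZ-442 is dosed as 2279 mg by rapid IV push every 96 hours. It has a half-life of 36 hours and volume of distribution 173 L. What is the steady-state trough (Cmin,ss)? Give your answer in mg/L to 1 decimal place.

2.5 mg/L

k = ln2/t½ = ln2/36 ≈ 0.019254 h⁻¹; fraction remaining f = e^(−kτ) = e^(−0.019254×96) ≈ 0.1575.
At steady state, accumulation factor R = 1/(1 − e^(−kτ)) ≈ 1.1869.
Single-dose peak C₀ = D/Vd = 2279/173 ≈ 13.173 mg/L.
Cmax,ss = C₀/(1 − f) ≈ 13.173/0.8425 ≈ 15.636 mg/L.
One interval later, Cmin,ss = Cmax,ss·e^(−kτ) ≈ 15.636 × 0.1575 ≈ 2.463 mg/L.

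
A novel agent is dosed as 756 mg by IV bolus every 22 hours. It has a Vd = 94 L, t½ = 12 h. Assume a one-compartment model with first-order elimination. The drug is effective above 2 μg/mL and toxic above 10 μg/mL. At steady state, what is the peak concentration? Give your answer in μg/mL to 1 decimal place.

11.2 μg/mL

k = ln2/t½ = ln2/12 ≈ 0.057762 h⁻¹; fraction remaining f = e^(−kτ) = e^(−0.057762×22) ≈ 0.2806.
At steady state, accumulation factor R = 1/(1 − e^(−kτ)) ≈ 1.3900.
Each bolus raises the concentration by D/Vd = 756/94 ≈ 8.043 μg/mL.
Steady-state peak Cmax,ss = C₀·R ≈ 8.043 × 1.3900 ≈ 11.180 μg/mL.
Peak 11.2 μg/mL vs MTC 10 μg/mL: exceeds toxic threshold.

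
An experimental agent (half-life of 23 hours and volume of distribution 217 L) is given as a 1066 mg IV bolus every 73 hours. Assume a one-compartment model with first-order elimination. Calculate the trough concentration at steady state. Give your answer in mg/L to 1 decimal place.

0.6 mg/L

τ/t½ = 73/23 ≈ 3.1739, so fraction remaining f = (1/2)^(73/23) ≈ 0.1108.
At steady state, accumulation factor R = 1/(1 − e^(−kτ)) ≈ 1.1246.
Single-dose peak C₀ = D/Vd = 1066/217 ≈ 4.912 mg/L.
Steady-state peak Cmax,ss = C₀·R ≈ 4.912 × 1.1246 ≈ 5.524 mg/L.
Steady-state trough Cmin,ss = Cmax,ss·f ≈ 5.524 × 0.1108 ≈ 0.612 mg/L.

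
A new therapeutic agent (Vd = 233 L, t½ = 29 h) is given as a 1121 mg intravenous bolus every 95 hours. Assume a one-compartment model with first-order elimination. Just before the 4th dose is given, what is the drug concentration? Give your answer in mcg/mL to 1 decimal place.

0.6 mcg/mL

f = (1/2)^(τ/t½) = (1/2)^(95/29) ≈ 0.1032.
C₀ = D/Vd = 1121/233 ≈ 4.811 mcg/mL.
Before the 4th dose, 3 doses have been given. Superposition: Cmin = C₀·(f + f² + … + f^3).
≈ 4.811 × (0.1032 + 0.0107 + 0.0011) ≈ 4.811 × 0.1150 ≈ 0.553 mcg/mL.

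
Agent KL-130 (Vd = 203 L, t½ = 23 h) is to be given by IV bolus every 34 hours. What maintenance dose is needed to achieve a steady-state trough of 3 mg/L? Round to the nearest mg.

1088 mg

τ/t½ = 34/23 ≈ 1.4783, so f = (1/2)^(34/23) ≈ 0.358921.
Cmin,ss = (D/Vd)·f/(1−f), so D = Cmin,ss·Vd·(1−f)/f.
D = 3 × 203 × (1−f)/f ≈ 3 × 203 × 1.78613 ≈ 1087.75 mg.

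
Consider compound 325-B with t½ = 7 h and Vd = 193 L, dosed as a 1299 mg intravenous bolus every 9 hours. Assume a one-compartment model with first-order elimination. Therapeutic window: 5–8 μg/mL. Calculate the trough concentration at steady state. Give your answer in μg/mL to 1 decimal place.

k = ln2/t½ = ln2/7 ≈ 0.099021 h⁻¹; fraction remaining f = e^(−kτ) = e^(−0.099021×9) ≈ 0.4102.
Accumulation ratio R = 1/(1 − f) ≈ 1/0.5898 ≈ 1.6955.
Single-dose peak C₀ = D/Vd = 1299/193 ≈ 6.731 μg/mL.
Cmax,ss = C₀/(1 − f) ≈ 6.731/0.5898 ≈ 11.412 μg/mL.
One interval later, Cmin,ss = Cmax,ss·e^(−kτ) ≈ 11.412 × 0.4102 ≈ 4.681 μg/mL.
Trough 4.7 μg/mL vs MEC 5 μg/mL: subtherapeutic.

4.7 μg/mL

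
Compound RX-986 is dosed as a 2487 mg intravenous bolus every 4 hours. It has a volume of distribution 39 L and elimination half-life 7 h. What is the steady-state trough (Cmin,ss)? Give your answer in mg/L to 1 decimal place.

τ/t½ = 4/7 ≈ 0.57143, so fraction remaining f = (1/2)^(4/7) ≈ 0.6730.
Accumulation ratio R = 1/(1 − f) ≈ 1/0.3270 ≈ 3.0581.
Single-dose peak C₀ = D/Vd = 2487/39 ≈ 63.769 mg/L.
Cmax,ss = C₀/(1 − f) ≈ 63.769/0.3270 ≈ 195.012 mg/L.
Steady-state trough Cmin,ss = Cmax,ss·f ≈ 195.012 × 0.6730 ≈ 131.243 mg/L.

131.2 mg/L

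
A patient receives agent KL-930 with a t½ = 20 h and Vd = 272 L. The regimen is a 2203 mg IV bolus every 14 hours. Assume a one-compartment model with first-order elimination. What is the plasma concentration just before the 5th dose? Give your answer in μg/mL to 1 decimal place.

11.1 μg/mL

f = (1/2)^(τ/t½) = (1/2)^(14/20) ≈ 0.6156.
C₀ = D/Vd = 2203/272 ≈ 8.099 μg/mL.
Before the 5th dose, 4 doses have been given. Superposition: Cmin = C₀·(f + f² + … + f^4).
≈ 8.099 × (0.6156 + 0.3790 + 0.2333 + 0.1436) ≈ 8.099 × 1.3715 ≈ 11.108 μg/mL.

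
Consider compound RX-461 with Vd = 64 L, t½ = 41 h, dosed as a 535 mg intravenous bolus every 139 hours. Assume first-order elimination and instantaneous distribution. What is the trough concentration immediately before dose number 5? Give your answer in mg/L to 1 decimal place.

f = (1/2)^(τ/t½) = (1/2)^(139/41) ≈ 0.0954.
C₀ = D/Vd = 535/64 ≈ 8.359 mg/L.
Before the 5th dose, 4 doses have been given. Superposition: Cmin = C₀·(f + f² + … + f^4).
≈ 8.359 × (0.0954 + 0.0091 + 0.0009 + 0.0001) ≈ 8.359 × 0.1055 ≈ 0.882 mg/L.

0.9 mg/L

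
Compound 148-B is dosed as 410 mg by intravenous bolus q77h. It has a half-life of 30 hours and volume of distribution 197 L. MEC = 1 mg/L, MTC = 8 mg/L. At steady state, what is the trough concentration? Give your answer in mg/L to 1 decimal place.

Over one 77-h interval, 77/30 ≈ 2.5667 half-lives elapse, leaving f ≈ 0.1688 of each dose.
Accumulation ratio R = 1/(1 − f) ≈ 1/0.8312 ≈ 1.2031.
Single-dose peak C₀ = D/Vd = 410/197 ≈ 2.081 mg/L.
Steady-state peak Cmax,ss = C₀·R ≈ 2.081 × 1.2031 ≈ 2.504 mg/L.
Steady-state trough Cmin,ss = Cmax,ss·f ≈ 2.504 × 0.1688 ≈ 0.423 mg/L.
Trough 0.4 mg/L vs MEC 1 mg/L: subtherapeutic.

0.4 mg/L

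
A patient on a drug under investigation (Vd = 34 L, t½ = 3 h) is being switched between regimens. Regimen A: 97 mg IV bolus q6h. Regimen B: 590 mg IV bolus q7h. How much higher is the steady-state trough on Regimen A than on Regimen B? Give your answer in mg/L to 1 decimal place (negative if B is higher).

Regimen A: f = (1/2)^(6/3) ≈ 0.2500; Cmin,ss = (97/34)·f/(1−f) ≈ 0.951 mg/L.
Regimen B: f = (1/2)^(7/3) ≈ 0.1984; Cmin,ss = (590/34)·f/(1−f) ≈ 4.295 mg/L.
Difference ≈ 0.951 − 4.295 ≈ -3.344 mg/L.

-3.3 mg/L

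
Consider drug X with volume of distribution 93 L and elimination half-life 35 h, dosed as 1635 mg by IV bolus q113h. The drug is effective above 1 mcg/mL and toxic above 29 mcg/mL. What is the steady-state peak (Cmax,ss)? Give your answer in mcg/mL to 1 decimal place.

τ/t½ = 113/35 ≈ 3.2286, so fraction remaining f = (1/2)^(113/35) ≈ 0.1067.
At steady state, accumulation factor R = 1/(1 − e^(−kτ)) ≈ 1.1194.
Single-dose peak C₀ = D/Vd = 1635/93 ≈ 17.581 mcg/mL.
Steady-state peak Cmax,ss = C₀·R ≈ 17.581 × 1.1194 ≈ 19.680 mcg/mL.
Peak 19.7 mcg/mL vs MTC 29 mcg/mL: below toxic threshold.

19.7 mcg/mL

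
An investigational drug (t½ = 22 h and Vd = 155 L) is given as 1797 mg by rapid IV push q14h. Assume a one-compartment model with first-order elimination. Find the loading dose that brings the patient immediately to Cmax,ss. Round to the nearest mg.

f = (1/2)^(14/22) ≈ 0.643332; accumulation ratio R = 1/(1−f) ≈ 2.80373.
Loading dose to hit Cmax,ss on first dose: D_load = D_maint·R ≈ 1797 × 2.80373 ≈ 5038.30 mg.

5038 mg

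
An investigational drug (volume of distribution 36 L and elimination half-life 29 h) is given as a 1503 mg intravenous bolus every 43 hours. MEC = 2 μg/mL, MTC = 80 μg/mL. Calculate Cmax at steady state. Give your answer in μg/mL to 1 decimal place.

65.0 μg/mL

τ/t½ = 43/29 ≈ 1.4828, so fraction remaining f = (1/2)^(43/29) ≈ 0.3578.
At steady state, accumulation factor R = 1/(1 − e^(−kτ)) ≈ 1.5571.
Each bolus raises the concentration by D/Vd = 1503/36 ≈ 41.750 μg/mL.
Steady-state peak Cmax,ss = C₀·R ≈ 41.750 × 1.5571 ≈ 65.009 μg/mL.
Peak 65.0 μg/mL vs MTC 80 μg/mL: below toxic threshold.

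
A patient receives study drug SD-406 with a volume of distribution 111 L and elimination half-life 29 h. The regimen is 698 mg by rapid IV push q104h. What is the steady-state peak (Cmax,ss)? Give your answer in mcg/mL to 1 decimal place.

6.9 mcg/mL

k = ln2/t½ = ln2/29 ≈ 0.023902 h⁻¹; fraction remaining f = e^(−kτ) = e^(−0.023902×104) ≈ 0.0833.
At steady state, accumulation factor R = 1/(1 − e^(−kτ)) ≈ 1.0909.
Single-dose peak C₀ = D/Vd = 698/111 ≈ 6.288 mcg/mL.
Cmax,ss = C₀/(1 − f) ≈ 6.288/0.9167 ≈ 6.859 mcg/mL.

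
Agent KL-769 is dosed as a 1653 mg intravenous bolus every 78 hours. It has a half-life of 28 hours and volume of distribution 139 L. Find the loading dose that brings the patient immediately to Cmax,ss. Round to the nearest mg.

f = (1/2)^(78/28) ≈ 0.145016; accumulation ratio R = 1/(1−f) ≈ 1.16961.
Loading dose to hit Cmax,ss on first dose: D_load = D_maint·R ≈ 1653 × 1.16961 ≈ 1933.37 mg.

1933 mg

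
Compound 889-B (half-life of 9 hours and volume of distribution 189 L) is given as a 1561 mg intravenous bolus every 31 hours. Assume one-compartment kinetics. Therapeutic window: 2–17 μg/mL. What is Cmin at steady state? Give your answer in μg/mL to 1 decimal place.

0.8 μg/mL

τ/t½ = 31/9 ≈ 3.4444, so fraction remaining f = (1/2)^(31/9) ≈ 0.0919.
Single-dose peak C₀ = D/Vd = 1561/189 ≈ 8.259 μg/mL.
Steady-state trough Cmin,ss = C₀·f/(1−f) ≈ 8.259 × 0.0919/0.9081 ≈ 0.836 μg/mL.
Trough 0.8 μg/mL vs MEC 2 μg/mL: subtherapeutic.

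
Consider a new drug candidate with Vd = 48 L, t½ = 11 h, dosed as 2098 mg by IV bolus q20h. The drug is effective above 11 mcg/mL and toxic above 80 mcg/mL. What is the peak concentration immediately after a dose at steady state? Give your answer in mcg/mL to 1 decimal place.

τ/t½ = 20/11 ≈ 1.8182, so fraction remaining f = (1/2)^(20/11) ≈ 0.2836.
Accumulation ratio R = 1/(1 − f) ≈ 1/0.7164 ≈ 1.3959.
Single-dose peak C₀ = D/Vd = 2098/48 ≈ 43.708 mcg/mL.
Cmax,ss = C₀/(1 − f) ≈ 43.708/0.7164 ≈ 61.011 mcg/mL.
Peak 61.0 mcg/mL vs MTC 80 mcg/mL: below toxic threshold.

61.0 mcg/mL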